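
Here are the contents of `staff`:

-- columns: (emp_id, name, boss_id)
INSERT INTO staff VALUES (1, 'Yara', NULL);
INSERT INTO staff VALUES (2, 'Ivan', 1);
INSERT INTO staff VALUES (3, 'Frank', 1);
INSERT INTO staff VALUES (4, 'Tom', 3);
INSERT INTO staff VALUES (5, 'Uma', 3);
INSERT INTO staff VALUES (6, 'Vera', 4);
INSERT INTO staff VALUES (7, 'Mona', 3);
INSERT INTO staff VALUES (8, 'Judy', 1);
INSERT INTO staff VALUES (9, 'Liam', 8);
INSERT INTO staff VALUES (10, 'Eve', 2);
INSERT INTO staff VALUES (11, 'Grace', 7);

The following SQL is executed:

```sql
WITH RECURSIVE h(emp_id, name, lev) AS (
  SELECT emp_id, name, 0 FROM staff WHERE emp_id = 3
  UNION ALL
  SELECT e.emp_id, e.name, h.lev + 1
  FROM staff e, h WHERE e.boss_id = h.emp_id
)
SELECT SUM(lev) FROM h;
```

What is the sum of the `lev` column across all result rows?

Base: emp_id=3 (Frank) at lev 0.
Iteration 1: rows with boss_id in {3} -> Tom (id 4, lev 1), Uma (id 5, lev 1), Mona (id 7, lev 1).
Iteration 2: rows with boss_id in {4,5,7} -> Vera (id 6, lev 2), Grace (id 11, lev 2).
Iteration 3: no rows with boss_id in {6,11}; recursion stops.
SUM(lev) = 0 + 1 + 1 + 1 + 2 + 2 = 7.

7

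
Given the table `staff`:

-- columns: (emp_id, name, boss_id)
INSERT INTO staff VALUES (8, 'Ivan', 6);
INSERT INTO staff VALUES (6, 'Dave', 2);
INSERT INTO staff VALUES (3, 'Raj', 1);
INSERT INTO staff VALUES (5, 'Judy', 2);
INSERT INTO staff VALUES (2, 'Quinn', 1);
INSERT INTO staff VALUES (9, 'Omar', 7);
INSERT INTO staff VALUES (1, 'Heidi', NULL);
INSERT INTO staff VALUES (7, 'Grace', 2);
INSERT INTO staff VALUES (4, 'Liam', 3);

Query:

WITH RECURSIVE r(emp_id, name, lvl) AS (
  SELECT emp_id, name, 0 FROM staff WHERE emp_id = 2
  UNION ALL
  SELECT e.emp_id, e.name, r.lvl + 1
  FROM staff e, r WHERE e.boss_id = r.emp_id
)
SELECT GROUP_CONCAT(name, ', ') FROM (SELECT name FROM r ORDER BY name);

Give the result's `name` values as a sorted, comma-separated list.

Dave, Grace, Ivan, Judy, Omar, Quinn

Base: emp_id=2 (Quinn) at lvl 0.
Iteration 1: rows with boss_id in {2} -> Judy (id 5, lvl 1), Dave (id 6, lvl 1), Grace (id 7, lvl 1).
Iteration 2: rows with boss_id in {5,6,7} -> Ivan (id 8, lvl 2), Omar (id 9, lvl 2).
Iteration 3: no rows with boss_id in {8,9}; recursion stops.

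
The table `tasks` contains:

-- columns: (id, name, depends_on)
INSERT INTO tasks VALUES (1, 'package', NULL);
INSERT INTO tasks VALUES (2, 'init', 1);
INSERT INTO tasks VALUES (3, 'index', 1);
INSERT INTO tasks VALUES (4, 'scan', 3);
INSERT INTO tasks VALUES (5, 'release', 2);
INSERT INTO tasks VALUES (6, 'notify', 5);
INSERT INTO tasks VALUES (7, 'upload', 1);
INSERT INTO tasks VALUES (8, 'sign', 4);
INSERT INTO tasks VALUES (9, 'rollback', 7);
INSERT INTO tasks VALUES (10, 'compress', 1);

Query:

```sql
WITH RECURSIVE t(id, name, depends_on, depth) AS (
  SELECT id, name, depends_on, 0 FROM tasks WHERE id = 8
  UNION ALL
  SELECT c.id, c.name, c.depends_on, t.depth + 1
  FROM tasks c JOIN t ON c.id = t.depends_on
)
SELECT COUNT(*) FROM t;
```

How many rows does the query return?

Base: id=8 (sign), depends_on=4, depth 0.
Iteration 1: join on id=4 -> scan (id 4, depends_on=3, depth 1).
Iteration 2: join on id=3 -> index (id 3, depends_on=1, depth 2).
Iteration 3: join on id=1 -> package (id 1, depends_on=NULL, depth 3).
Iteration 4: depends_on is NULL; no match; recursion stops.
Total rows emitted: 4.

4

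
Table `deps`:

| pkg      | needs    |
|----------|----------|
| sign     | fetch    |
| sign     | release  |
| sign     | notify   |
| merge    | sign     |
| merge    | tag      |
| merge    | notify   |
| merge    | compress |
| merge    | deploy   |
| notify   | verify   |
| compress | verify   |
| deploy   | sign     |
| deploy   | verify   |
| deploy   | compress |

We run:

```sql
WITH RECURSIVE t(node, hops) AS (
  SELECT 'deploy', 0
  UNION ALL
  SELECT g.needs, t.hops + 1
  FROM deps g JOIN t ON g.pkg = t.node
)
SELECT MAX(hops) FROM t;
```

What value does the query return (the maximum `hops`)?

Base: (deploy, hops=0).
Iteration 1: edges from {deploy} -> (compress, hops=1), (sign, hops=1), (verify, hops=1).
Iteration 2: edges from {compress,sign,verify} -> (fetch, hops=2), (notify, hops=2), (release, hops=2), (verify, hops=2).
Iteration 3: edges from {fetch,notify,release,verify} -> (verify, hops=3).
Iteration 4: no outgoing edges from {verify}; recursion stops.
hops values: 0, 1, 1, 1, 2, 2, 2, 2, 3; the maximum is 3.

3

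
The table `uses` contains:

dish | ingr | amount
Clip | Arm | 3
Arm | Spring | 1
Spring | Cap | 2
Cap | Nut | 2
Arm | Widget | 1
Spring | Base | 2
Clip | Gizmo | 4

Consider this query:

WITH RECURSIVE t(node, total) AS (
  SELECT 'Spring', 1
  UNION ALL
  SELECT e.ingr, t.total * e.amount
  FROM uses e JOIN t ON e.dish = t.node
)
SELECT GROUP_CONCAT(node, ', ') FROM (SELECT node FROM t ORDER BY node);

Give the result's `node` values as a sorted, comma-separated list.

Base, Cap, Nut, Spring

Base: (Spring, total=1).
Iteration 1: components of {Spring} -> Base = 1*2 = 2, Cap = 1*2 = 2.
Iteration 2: components of {Base,Cap} -> Nut = 2*2 = 4.
Iteration 3: no further components; recursion stops.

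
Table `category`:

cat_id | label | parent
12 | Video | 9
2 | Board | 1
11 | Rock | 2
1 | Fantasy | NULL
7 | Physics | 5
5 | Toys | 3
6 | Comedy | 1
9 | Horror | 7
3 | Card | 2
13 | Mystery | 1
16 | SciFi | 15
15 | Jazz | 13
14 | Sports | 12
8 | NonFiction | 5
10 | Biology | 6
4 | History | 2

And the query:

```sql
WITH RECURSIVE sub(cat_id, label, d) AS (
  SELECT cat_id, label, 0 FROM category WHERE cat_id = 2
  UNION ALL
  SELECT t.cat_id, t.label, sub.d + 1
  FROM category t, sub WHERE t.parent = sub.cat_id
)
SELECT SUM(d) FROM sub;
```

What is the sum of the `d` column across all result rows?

Base: cat_id=2 (Board) at d 0.
Iteration 1: rows with parent in {2} -> Card (id 3, d 1), History (id 4, d 1), Rock (id 11, d 1).
Iteration 2: rows with parent in {3,4,11} -> Toys (id 5, d 2).
Iteration 3: rows with parent in {5} -> Physics (id 7, d 3), NonFiction (id 8, d 3).
Iteration 4: rows with parent in {7,8} -> Horror (id 9, d 4).
Iteration 5: rows with parent in {9} -> Video (id 12, d 5).
Iteration 6: rows with parent in {12} -> Sports (id 14, d 6).
Iteration 7: no rows with parent in {14}; recursion stops.
SUM(d) = 0 + 1 + 1 + 1 + 2 + 3 + 3 + 4 + 5 + 6 = 26.

26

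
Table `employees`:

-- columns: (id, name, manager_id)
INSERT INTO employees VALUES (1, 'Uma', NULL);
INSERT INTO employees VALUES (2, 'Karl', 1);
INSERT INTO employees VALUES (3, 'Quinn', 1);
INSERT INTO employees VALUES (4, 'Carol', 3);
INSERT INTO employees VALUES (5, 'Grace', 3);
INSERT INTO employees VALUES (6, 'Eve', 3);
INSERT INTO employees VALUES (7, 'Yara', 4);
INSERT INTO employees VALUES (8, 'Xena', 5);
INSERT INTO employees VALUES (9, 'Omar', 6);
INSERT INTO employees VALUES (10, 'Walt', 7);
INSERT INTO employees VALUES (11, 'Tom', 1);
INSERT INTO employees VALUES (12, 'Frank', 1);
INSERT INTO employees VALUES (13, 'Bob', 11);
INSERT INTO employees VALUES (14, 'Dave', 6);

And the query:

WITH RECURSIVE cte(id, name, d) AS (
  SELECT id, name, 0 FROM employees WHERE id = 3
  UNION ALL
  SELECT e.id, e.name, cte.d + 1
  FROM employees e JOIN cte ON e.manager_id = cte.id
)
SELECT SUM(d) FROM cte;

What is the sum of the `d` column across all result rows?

14

Base: id=3 (Quinn) at d 0.
Iteration 1: rows with manager_id in {3} -> Carol (id 4, d 1), Grace (id 5, d 1), Eve (id 6, d 1).
Iteration 2: rows with manager_id in {4,5,6} -> Yara (id 7, d 2), Xena (id 8, d 2), Omar (id 9, d 2), Dave (id 14, d 2).
Iteration 3: rows with manager_id in {7,8,9,14} -> Walt (id 10, d 3).
Iteration 4: no rows with manager_id in {10}; recursion stops.
SUM(d) = 0 + 1 + 1 + 1 + 2 + 2 + 2 + 2 + 3 = 14.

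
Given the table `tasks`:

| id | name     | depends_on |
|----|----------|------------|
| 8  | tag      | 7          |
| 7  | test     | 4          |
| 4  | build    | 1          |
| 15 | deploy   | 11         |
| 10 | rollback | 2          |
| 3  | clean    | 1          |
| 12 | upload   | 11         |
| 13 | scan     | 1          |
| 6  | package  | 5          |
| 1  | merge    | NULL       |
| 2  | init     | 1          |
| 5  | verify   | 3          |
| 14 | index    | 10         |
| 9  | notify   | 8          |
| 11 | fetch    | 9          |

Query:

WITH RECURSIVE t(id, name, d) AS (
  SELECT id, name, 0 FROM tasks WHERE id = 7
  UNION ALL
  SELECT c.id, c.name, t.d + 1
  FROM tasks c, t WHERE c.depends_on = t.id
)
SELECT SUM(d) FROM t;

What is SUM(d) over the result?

14

Base: id=7 (test) at d 0.
Iteration 1: rows with depends_on in {7} -> tag (id 8, d 1).
Iteration 2: rows with depends_on in {8} -> notify (id 9, d 2).
Iteration 3: rows with depends_on in {9} -> fetch (id 11, d 3).
Iteration 4: rows with depends_on in {11} -> upload (id 12, d 4), deploy (id 15, d 4).
Iteration 5: no rows with depends_on in {12,15}; recursion stops.
SUM(d) = 0 + 1 + 2 + 3 + 4 + 4 = 14.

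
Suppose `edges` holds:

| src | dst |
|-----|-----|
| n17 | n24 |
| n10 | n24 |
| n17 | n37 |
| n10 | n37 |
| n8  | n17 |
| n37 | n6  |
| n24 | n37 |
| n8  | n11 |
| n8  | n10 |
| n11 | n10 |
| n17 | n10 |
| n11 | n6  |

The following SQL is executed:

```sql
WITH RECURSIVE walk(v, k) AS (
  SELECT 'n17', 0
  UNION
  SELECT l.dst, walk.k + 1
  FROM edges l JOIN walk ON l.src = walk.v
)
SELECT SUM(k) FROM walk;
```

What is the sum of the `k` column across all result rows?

19

Base: (n17, k=0).
Iteration 1: edges from {n17} -> (n10, k=1), (n24, k=1), (n37, k=1).
Iteration 2: edges from {n10,n24,n37} -> (n24, k=2), (n37, k=2), (n6, k=2). [UNION drops 1 duplicate row(s)]
Iteration 3: edges from {n24,n37,n6} -> (n37, k=3), (n6, k=3).
Iteration 4: edges from {n37,n6} -> (n6, k=4).
Iteration 5: no outgoing edges from {n6}; recursion stops.
SUM(k) = 0 + 1 + 1 + 1 + 2 + 2 + 2 + 3 + 3 + 4 = 19.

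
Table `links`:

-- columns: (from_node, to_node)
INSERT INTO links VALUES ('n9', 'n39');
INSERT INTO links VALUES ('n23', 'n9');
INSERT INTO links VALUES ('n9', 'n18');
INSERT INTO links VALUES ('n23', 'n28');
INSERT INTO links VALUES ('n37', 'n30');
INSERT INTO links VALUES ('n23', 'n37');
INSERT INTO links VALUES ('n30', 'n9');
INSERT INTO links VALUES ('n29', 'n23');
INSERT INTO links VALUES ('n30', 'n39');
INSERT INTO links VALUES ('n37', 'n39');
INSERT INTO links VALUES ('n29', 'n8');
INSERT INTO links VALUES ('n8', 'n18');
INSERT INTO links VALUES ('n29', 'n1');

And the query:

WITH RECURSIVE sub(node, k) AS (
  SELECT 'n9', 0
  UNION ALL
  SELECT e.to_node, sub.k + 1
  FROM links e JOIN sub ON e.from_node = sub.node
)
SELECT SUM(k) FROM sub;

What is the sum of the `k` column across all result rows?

2

Base: (n9, k=0).
Iteration 1: edges from {n9} -> (n18, k=1), (n39, k=1).
Iteration 2: no outgoing edges from {n18,n39}; recursion stops.
SUM(k) = 0 + 1 + 1 = 2.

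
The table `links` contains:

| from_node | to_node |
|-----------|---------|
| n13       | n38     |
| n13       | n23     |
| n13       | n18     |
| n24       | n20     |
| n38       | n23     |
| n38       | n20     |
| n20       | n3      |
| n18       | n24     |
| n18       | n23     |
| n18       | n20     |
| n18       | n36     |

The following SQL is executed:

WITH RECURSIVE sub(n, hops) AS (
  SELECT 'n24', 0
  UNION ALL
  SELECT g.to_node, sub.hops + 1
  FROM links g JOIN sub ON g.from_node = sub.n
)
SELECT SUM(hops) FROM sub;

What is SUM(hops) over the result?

3

Base: (n24, hops=0).
Iteration 1: edges from {n24} -> (n20, hops=1).
Iteration 2: edges from {n20} -> (n3, hops=2).
Iteration 3: no outgoing edges from {n3}; recursion stops.
SUM(hops) = 0 + 1 + 2 = 3.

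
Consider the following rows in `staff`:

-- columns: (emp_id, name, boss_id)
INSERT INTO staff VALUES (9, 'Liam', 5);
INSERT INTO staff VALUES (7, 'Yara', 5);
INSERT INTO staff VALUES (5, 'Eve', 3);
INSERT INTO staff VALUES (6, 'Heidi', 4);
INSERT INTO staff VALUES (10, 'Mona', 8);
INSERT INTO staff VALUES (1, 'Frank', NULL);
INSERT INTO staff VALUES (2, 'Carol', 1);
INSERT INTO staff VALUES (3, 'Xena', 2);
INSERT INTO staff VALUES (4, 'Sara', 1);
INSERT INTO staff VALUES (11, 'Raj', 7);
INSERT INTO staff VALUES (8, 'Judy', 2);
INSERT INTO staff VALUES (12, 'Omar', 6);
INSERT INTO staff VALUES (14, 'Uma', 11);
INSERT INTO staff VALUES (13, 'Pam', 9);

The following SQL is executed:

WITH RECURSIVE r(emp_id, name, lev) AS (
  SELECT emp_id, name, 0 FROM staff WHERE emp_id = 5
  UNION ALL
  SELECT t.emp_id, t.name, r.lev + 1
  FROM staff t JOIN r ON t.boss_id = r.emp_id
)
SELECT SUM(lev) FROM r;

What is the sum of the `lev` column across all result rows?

Base: emp_id=5 (Eve) at lev 0.
Iteration 1: rows with boss_id in {5} -> Yara (id 7, lev 1), Liam (id 9, lev 1).
Iteration 2: rows with boss_id in {7,9} -> Raj (id 11, lev 2), Pam (id 13, lev 2).
Iteration 3: rows with boss_id in {11,13} -> Uma (id 14, lev 3).
Iteration 4: no rows with boss_id in {14}; recursion stops.
SUM(lev) = 0 + 1 + 1 + 2 + 2 + 3 = 9.

9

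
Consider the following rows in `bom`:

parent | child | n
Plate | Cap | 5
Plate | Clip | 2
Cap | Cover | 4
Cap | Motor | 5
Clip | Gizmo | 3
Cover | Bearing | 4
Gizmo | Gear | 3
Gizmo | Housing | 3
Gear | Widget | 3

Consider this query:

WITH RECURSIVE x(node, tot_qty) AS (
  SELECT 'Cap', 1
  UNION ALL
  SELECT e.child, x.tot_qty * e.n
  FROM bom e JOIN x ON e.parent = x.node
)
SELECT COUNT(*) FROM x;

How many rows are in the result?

Base: (Cap, tot_qty=1).
Iteration 1: components of {Cap} -> Cover = 1*4 = 4, Motor = 1*5 = 5.
Iteration 2: components of {Cover,Motor} -> Bearing = 4*4 = 16.
Iteration 3: no further components; recursion stops.
Total rows emitted: 4.

4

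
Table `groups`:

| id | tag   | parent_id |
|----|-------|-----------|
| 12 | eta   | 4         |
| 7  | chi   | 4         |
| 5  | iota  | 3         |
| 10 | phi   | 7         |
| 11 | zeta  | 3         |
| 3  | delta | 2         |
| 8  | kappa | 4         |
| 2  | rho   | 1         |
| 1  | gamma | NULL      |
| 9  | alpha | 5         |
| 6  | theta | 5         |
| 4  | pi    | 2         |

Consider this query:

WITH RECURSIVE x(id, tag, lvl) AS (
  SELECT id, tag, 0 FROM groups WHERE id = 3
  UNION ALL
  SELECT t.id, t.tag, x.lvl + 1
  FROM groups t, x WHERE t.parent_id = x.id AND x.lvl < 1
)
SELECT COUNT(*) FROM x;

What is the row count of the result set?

Base: id=3 (delta) at lvl 0.
Iteration 1: rows with parent_id in {3} -> iota (id 5, lvl 1), zeta (id 11, lvl 1).
Iteration 2: lvl < 1 fails for all current rows; recursion stops.
Total rows emitted: 3.

3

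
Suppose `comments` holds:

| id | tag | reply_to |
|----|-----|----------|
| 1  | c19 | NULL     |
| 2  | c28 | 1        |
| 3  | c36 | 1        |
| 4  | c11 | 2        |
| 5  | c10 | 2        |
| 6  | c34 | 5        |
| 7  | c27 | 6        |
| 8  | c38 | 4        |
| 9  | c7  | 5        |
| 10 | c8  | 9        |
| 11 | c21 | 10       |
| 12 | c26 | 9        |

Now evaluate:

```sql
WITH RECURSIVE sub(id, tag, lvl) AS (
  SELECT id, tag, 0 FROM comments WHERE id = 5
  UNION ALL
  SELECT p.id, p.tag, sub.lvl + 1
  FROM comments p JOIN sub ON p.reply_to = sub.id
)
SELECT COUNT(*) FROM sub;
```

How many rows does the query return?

Base: id=5 (c10) at lvl 0.
Iteration 1: rows with reply_to in {5} -> c34 (id 6, lvl 1), c7 (id 9, lvl 1).
Iteration 2: rows with reply_to in {6,9} -> c27 (id 7, lvl 2), c8 (id 10, lvl 2), c26 (id 12, lvl 2).
Iteration 3: rows with reply_to in {7,10,12} -> c21 (id 11, lvl 3).
Iteration 4: no rows with reply_to in {11}; recursion stops.
Total rows emitted: 7.

7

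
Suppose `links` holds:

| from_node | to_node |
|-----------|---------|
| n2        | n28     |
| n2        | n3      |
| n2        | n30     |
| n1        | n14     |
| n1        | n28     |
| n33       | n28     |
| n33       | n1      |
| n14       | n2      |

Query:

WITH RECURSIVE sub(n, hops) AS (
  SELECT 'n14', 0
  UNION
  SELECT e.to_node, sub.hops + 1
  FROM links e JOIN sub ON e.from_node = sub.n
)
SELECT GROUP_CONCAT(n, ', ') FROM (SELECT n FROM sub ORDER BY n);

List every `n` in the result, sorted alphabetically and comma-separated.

n14, n2, n28, n3, n30

Base: (n14, hops=0).
Iteration 1: edges from {n14} -> (n2, hops=1).
Iteration 2: edges from {n2} -> (n28, hops=2), (n3, hops=2), (n30, hops=2).
Iteration 3: no outgoing edges from {n28,n3,n30}; recursion stops.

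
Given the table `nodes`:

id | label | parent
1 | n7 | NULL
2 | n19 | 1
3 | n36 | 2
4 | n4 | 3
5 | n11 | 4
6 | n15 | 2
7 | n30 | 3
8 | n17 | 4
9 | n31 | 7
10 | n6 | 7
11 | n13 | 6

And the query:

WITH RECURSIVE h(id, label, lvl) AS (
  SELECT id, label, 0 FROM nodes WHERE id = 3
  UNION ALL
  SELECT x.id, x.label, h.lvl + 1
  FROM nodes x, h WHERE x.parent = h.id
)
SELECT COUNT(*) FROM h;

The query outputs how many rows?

Base: id=3 (n36) at lvl 0.
Iteration 1: rows with parent in {3} -> n4 (id 4, lvl 1), n30 (id 7, lvl 1).
Iteration 2: rows with parent in {4,7} -> n11 (id 5, lvl 2), n17 (id 8, lvl 2), n31 (id 9, lvl 2), n6 (id 10, lvl 2).
Iteration 3: no rows with parent in {5,8,9,10}; recursion stops.
Total rows emitted: 7.

7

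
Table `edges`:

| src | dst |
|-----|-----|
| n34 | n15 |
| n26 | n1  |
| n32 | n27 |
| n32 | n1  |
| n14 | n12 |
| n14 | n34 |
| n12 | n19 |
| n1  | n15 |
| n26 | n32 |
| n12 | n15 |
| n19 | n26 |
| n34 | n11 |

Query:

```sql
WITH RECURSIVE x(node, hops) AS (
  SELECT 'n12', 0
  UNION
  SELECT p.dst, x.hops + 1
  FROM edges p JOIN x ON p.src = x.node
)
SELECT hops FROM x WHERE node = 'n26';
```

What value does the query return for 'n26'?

Base: (n12, hops=0).
Iteration 1: edges from {n12} -> (n15, hops=1), (n19, hops=1).
Iteration 2: edges from {n15,n19} -> (n26, hops=2).
Iteration 3: edges from {n26} -> (n1, hops=3), (n32, hops=3).
Iteration 4: edges from {n1,n32} -> (n1, hops=4), (n15, hops=4), (n27, hops=4).
Iteration 5: edges from {n1,n15,n27} -> (n15, hops=5).
Iteration 6: no outgoing edges from {n15}; recursion stops.

2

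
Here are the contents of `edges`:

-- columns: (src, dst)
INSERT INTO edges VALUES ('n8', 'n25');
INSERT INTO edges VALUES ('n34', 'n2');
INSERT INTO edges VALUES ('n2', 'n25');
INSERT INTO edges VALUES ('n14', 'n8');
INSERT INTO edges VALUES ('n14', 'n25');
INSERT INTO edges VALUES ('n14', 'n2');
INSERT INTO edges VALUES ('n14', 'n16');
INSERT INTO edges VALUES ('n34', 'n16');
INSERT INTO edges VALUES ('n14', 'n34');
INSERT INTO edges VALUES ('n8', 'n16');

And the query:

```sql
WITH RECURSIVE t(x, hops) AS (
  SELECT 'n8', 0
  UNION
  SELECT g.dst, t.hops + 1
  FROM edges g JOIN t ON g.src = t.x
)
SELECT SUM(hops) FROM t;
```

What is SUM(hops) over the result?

2

Base: (n8, hops=0).
Iteration 1: edges from {n8} -> (n16, hops=1), (n25, hops=1).
Iteration 2: no outgoing edges from {n16,n25}; recursion stops.
SUM(hops) = 0 + 1 + 1 = 2.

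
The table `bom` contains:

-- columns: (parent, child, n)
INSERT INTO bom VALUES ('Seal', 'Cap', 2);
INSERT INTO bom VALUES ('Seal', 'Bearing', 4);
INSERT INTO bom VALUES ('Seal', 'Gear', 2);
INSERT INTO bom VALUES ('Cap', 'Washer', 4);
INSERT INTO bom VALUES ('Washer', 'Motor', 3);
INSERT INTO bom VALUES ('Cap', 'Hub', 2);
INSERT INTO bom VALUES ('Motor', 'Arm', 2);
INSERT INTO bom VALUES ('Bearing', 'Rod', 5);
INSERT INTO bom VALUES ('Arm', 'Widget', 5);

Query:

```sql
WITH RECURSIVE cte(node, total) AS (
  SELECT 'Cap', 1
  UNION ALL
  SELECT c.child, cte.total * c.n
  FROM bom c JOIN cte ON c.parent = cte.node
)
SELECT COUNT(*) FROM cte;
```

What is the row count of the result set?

6

Base: (Cap, total=1).
Iteration 1: components of {Cap} -> Hub = 1*2 = 2, Washer = 1*4 = 4.
Iteration 2: components of {Hub,Washer} -> Motor = 4*3 = 12.
Iteration 3: components of {Motor} -> Arm = 12*2 = 24.
Iteration 4: components of {Arm} -> Widget = 24*5 = 120.
Iteration 5: no further components; recursion stops.
Total rows emitted: 6.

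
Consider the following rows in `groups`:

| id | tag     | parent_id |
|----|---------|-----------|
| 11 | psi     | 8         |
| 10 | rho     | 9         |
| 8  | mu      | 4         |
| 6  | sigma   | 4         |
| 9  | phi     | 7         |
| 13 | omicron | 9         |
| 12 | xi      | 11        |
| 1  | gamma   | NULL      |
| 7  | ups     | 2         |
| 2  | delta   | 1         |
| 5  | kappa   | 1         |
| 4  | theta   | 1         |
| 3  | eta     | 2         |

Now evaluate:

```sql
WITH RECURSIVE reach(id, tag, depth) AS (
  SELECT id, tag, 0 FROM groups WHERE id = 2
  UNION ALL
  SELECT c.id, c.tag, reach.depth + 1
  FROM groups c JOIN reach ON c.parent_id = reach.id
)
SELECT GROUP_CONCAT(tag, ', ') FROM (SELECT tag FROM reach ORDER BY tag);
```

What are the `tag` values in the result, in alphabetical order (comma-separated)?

Base: id=2 (delta) at depth 0.
Iteration 1: rows with parent_id in {2} -> eta (id 3, depth 1), ups (id 7, depth 1).
Iteration 2: rows with parent_id in {3,7} -> phi (id 9, depth 2).
Iteration 3: rows with parent_id in {9} -> rho (id 10, depth 3), omicron (id 13, depth 3).
Iteration 4: no rows with parent_id in {10,13}; recursion stops.

delta, eta, omicron, phi, rho, ups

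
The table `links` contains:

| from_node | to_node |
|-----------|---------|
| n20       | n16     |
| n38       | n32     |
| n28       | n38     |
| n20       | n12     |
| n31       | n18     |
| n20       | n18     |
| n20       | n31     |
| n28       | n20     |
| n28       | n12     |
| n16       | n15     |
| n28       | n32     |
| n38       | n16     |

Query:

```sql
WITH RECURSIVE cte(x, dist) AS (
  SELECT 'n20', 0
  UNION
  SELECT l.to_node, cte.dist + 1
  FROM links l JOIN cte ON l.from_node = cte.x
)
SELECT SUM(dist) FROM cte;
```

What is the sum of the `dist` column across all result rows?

Base: (n20, dist=0).
Iteration 1: edges from {n20} -> (n12, dist=1), (n16, dist=1), (n18, dist=1), (n31, dist=1).
Iteration 2: edges from {n12,n16,n18,n31} -> (n15, dist=2), (n18, dist=2).
Iteration 3: no outgoing edges from {n15,n18}; recursion stops.
SUM(dist) = 0 + 1 + 1 + 1 + 1 + 2 + 2 = 8.

8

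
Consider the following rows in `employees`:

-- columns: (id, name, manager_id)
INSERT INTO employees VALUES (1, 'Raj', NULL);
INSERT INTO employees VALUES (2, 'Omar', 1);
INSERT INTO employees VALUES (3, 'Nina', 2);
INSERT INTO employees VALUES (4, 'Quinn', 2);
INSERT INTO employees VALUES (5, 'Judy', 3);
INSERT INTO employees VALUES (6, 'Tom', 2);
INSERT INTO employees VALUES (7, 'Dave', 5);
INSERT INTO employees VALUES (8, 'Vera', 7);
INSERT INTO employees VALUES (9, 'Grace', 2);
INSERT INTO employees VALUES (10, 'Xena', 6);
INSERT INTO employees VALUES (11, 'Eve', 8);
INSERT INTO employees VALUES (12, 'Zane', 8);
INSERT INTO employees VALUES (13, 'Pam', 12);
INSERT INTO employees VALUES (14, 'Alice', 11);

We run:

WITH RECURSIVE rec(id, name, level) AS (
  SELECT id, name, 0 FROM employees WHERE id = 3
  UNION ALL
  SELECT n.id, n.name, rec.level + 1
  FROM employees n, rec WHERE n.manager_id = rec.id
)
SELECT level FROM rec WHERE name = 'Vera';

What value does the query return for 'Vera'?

3

Base: id=3 (Nina) at level 0.
Iteration 1: rows with manager_id in {3} -> Judy (id 5, level 1).
Iteration 2: rows with manager_id in {5} -> Dave (id 7, level 2).
Iteration 3: rows with manager_id in {7} -> Vera (id 8, level 3).
Iteration 4: rows with manager_id in {8} -> Eve (id 11, level 4), Zane (id 12, level 4).
Iteration 5: rows with manager_id in {11,12} -> Pam (id 13, level 5), Alice (id 14, level 5).
Iteration 6: no rows with manager_id in {13,14}; recursion stops.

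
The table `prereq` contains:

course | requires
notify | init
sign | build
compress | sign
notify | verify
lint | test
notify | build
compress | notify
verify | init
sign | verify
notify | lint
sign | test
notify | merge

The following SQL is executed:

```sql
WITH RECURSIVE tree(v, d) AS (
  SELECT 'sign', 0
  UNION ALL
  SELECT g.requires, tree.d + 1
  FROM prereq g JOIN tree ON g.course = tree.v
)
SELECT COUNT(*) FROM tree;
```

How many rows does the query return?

Base: (sign, d=0).
Iteration 1: edges from {sign} -> (build, d=1), (test, d=1), (verify, d=1).
Iteration 2: edges from {build,test,verify} -> (init, d=2).
Iteration 3: no outgoing edges from {init}; recursion stops.
Total rows emitted: 5.

5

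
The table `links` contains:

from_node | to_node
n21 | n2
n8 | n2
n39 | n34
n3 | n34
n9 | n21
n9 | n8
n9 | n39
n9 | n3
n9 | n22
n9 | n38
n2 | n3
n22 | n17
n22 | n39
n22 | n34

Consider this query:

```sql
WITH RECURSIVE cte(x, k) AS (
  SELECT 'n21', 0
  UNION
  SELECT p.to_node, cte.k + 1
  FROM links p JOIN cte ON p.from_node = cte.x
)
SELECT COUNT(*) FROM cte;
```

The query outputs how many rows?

4

Base: (n21, k=0).
Iteration 1: edges from {n21} -> (n2, k=1).
Iteration 2: edges from {n2} -> (n3, k=2).
Iteration 3: edges from {n3} -> (n34, k=3).
Iteration 4: no outgoing edges from {n34}; recursion stops.
Total rows emitted: 4.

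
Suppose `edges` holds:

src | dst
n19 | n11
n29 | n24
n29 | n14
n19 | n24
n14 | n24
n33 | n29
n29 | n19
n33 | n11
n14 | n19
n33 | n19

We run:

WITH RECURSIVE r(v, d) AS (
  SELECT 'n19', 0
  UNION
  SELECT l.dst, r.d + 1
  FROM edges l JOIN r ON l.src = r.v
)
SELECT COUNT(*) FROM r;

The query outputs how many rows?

Base: (n19, d=0).
Iteration 1: edges from {n19} -> (n11, d=1), (n24, d=1).
Iteration 2: no outgoing edges from {n11,n24}; recursion stops.
Total rows emitted: 3.

3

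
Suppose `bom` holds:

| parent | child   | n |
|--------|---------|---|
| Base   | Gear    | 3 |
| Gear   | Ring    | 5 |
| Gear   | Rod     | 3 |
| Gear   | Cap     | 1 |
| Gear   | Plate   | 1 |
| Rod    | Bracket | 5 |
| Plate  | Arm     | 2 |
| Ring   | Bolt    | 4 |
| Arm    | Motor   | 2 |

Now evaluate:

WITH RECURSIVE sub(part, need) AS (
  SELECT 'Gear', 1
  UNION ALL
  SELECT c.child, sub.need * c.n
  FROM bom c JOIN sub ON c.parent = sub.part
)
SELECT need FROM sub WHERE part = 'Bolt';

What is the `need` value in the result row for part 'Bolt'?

Base: (Gear, need=1).
Iteration 1: components of {Gear} -> Cap = 1*1 = 1, Plate = 1*1 = 1, Ring = 1*5 = 5, Rod = 1*3 = 3.
Iteration 2: components of {Cap,Plate,Ring,Rod} -> Arm = 1*2 = 2, Bolt = 5*4 = 20, Bracket = 3*5 = 15.
Iteration 3: components of {Arm,Bolt,Bracket} -> Motor = 2*2 = 4.
Iteration 4: no further components; recursion stops.

20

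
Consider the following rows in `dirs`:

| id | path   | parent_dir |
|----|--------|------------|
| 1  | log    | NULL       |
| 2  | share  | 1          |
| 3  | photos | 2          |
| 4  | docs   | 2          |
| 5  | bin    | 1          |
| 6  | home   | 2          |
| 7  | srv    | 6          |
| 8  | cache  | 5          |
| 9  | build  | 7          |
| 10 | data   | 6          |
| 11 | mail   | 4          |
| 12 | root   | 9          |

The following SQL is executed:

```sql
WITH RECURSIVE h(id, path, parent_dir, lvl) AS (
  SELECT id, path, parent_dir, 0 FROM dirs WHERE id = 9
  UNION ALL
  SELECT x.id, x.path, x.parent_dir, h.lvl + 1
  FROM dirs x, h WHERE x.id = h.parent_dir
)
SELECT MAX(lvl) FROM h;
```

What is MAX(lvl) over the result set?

Base: id=9 (build), parent_dir=7, lvl 0.
Iteration 1: join on id=7 -> srv (id 7, parent_dir=6, lvl 1).
Iteration 2: join on id=6 -> home (id 6, parent_dir=2, lvl 2).
Iteration 3: join on id=2 -> share (id 2, parent_dir=1, lvl 3).
Iteration 4: join on id=1 -> log (id 1, parent_dir=NULL, lvl 4).
Iteration 5: parent_dir is NULL; no match; recursion stops.
lvl values: 0, 1, 2, 3, 4; the maximum is 4.

4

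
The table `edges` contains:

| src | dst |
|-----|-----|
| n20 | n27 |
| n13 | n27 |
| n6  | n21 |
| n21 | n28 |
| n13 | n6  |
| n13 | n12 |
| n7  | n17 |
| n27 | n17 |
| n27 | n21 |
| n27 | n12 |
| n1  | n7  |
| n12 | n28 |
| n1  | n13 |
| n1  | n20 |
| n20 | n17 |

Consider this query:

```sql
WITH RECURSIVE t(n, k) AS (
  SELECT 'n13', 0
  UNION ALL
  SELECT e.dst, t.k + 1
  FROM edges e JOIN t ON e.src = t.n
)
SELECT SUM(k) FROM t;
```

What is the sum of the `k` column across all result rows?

Base: (n13, k=0).
Iteration 1: edges from {n13} -> (n12, k=1), (n27, k=1), (n6, k=1).
Iteration 2: edges from {n12,n27,n6} -> (n12, k=2), (n17, k=2), (n21, k=2) x2, (n28, k=2). [UNION ALL keeps all 5 new rows, including repeats]
Iteration 3: edges from {n12,n17,n21,n28} -> (n28, k=3) x3. [UNION ALL keeps all 3 new rows, including repeats]
Iteration 4: no outgoing edges from {n28}; recursion stops.
SUM(k) = 0 + 1 + 1 + 1 + 2 + 2 + 2 + 2 + 2 + 3 + 3 + 3 = 22.

22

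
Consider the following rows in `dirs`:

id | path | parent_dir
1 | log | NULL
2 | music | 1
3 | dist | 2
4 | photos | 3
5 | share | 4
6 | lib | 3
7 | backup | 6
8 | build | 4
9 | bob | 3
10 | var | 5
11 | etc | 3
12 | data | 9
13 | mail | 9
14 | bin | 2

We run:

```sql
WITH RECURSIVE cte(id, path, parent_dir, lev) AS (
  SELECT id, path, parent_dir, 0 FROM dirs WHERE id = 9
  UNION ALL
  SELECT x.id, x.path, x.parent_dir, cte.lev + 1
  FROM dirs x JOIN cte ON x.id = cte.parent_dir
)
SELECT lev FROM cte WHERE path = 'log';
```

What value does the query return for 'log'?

3

Base: id=9 (bob), parent_dir=3, lev 0.
Iteration 1: join on id=3 -> dist (id 3, parent_dir=2, lev 1).
Iteration 2: join on id=2 -> music (id 2, parent_dir=1, lev 2).
Iteration 3: join on id=1 -> log (id 1, parent_dir=NULL, lev 3).
Iteration 4: parent_dir is NULL; no match; recursion stops.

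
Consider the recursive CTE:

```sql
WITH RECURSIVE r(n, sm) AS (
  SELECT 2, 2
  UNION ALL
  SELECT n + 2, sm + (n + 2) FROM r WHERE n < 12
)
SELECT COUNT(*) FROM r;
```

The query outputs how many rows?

Base: n=2, sm=2.
Iteration 1: 2 < 12 holds -> n = 2 + 2 = 4, sm = 2 + 4 = 6.
Iteration 2: 4 < 12 holds -> n = 4 + 2 = 6, sm = 6 + 6 = 12.
Iteration 3: 6 < 12 holds -> n = 6 + 2 = 8, sm = 12 + 8 = 20.
Iteration 4: 8 < 12 holds -> n = 8 + 2 = 10, sm = 20 + 10 = 30.
Iteration 5: 10 < 12 holds -> n = 10 + 2 = 12, sm = 30 + 12 = 42.
Iteration 6: 12 < 12 fails; recursion stops.
Total rows emitted: 6.

6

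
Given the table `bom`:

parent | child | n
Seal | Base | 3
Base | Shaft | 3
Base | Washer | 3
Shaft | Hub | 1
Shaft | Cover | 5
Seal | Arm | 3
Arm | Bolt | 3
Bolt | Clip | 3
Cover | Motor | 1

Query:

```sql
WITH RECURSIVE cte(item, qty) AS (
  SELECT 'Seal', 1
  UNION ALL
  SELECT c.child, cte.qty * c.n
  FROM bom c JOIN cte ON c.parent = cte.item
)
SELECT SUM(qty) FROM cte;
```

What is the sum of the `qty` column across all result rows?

Base: (Seal, qty=1).
Iteration 1: components of {Seal} -> Arm = 1*3 = 3, Base = 1*3 = 3.
Iteration 2: components of {Arm,Base} -> Bolt = 3*3 = 9, Shaft = 3*3 = 9, Washer = 3*3 = 9.
Iteration 3: components of {Bolt,Shaft,Washer} -> Clip = 9*3 = 27, Cover = 9*5 = 45, Hub = 9*1 = 9.
Iteration 4: components of {Clip,Cover,Hub} -> Motor = 45*1 = 45.
Iteration 5: no further components; recursion stops.
SUM(qty) = 1 + 3 + 3 + 9 + 9 + 9 + 9 + 45 + 27 + 45 = 160.

160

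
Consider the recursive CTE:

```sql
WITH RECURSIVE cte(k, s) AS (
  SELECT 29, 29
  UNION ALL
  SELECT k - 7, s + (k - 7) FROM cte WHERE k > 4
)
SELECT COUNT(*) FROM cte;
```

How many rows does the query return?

Base: k=29, s=29.
Iteration 1: 29 > 4 holds -> k = 29 - 7 = 22, s = 29 + 22 = 51.
Iteration 2: 22 > 4 holds -> k = 22 - 7 = 15, s = 51 + 15 = 66.
Iteration 3: 15 > 4 holds -> k = 15 - 7 = 8, s = 66 + 8 = 74.
Iteration 4: 8 > 4 holds -> k = 8 - 7 = 1, s = 74 + 1 = 75.
Iteration 5: 1 > 4 fails; recursion stops.
Total rows emitted: 5.

5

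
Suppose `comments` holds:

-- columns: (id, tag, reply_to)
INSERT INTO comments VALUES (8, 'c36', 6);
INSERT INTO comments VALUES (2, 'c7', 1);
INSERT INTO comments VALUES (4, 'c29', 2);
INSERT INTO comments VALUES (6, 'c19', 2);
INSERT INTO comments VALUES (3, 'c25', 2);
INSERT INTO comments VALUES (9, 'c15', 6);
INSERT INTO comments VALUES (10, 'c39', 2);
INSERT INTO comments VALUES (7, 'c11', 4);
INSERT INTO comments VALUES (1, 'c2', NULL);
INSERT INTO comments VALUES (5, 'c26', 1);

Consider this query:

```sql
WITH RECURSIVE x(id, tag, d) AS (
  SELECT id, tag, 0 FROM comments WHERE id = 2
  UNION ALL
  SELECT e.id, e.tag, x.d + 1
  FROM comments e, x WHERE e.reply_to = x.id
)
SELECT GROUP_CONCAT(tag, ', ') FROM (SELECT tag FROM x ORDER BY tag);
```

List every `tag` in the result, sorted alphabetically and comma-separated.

Base: id=2 (c7) at d 0.
Iteration 1: rows with reply_to in {2} -> c25 (id 3, d 1), c29 (id 4, d 1), c19 (id 6, d 1), c39 (id 10, d 1).
Iteration 2: rows with reply_to in {3,4,6,10} -> c11 (id 7, d 2), c36 (id 8, d 2), c15 (id 9, d 2).
Iteration 3: no rows with reply_to in {7,8,9}; recursion stops.

c11, c15, c19, c25, c29, c36, c39, c7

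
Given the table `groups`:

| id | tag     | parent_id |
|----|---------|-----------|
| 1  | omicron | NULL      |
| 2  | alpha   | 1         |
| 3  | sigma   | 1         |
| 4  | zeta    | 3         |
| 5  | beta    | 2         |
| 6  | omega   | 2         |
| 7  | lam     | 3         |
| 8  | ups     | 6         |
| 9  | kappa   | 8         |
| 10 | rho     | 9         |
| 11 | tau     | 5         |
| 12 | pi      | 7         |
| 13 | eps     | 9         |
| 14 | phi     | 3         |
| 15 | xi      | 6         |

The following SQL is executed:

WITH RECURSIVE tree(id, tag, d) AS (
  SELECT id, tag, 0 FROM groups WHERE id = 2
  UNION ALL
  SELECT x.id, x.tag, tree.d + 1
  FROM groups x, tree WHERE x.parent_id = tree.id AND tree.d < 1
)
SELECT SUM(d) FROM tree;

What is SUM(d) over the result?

Base: id=2 (alpha) at d 0.
Iteration 1: rows with parent_id in {2} -> beta (id 5, d 1), omega (id 6, d 1).
Iteration 2: d < 1 fails for all current rows; recursion stops.
SUM(d) = 0 + 1 + 1 = 2.

2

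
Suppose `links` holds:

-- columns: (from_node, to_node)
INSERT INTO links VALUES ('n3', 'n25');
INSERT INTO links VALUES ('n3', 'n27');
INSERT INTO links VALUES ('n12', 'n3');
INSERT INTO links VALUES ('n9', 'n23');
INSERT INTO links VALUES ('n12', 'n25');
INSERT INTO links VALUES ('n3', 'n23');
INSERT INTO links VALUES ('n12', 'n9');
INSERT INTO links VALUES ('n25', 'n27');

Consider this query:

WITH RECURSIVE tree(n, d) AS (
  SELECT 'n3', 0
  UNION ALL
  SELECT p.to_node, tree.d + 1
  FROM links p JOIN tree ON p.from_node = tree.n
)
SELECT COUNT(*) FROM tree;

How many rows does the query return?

Base: (n3, d=0).
Iteration 1: edges from {n3} -> (n23, d=1), (n25, d=1), (n27, d=1).
Iteration 2: edges from {n23,n25,n27} -> (n27, d=2).
Iteration 3: no outgoing edges from {n27}; recursion stops.
Total rows emitted: 5.

5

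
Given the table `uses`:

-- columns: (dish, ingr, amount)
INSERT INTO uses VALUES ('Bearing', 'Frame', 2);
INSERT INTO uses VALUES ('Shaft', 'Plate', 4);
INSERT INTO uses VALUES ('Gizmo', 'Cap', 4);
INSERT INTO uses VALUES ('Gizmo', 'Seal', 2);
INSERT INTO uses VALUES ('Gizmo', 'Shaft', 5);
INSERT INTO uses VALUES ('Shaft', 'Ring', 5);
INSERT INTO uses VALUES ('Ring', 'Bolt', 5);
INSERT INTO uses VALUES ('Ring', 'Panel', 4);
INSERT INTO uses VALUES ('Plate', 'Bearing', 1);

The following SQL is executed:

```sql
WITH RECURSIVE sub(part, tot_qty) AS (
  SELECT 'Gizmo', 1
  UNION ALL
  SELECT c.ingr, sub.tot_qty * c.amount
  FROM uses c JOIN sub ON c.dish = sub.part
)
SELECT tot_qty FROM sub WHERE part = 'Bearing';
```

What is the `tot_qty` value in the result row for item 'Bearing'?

Base: (Gizmo, tot_qty=1).
Iteration 1: components of {Gizmo} -> Cap = 1*4 = 4, Seal = 1*2 = 2, Shaft = 1*5 = 5.
Iteration 2: components of {Cap,Seal,Shaft} -> Plate = 5*4 = 20, Ring = 5*5 = 25.
Iteration 3: components of {Plate,Ring} -> Bearing = 20*1 = 20, Bolt = 25*5 = 125, Panel = 25*4 = 100.
Iteration 4: components of {Bearing,Bolt,Panel} -> Frame = 20*2 = 40.
Iteration 5: no further components; recursion stops.

20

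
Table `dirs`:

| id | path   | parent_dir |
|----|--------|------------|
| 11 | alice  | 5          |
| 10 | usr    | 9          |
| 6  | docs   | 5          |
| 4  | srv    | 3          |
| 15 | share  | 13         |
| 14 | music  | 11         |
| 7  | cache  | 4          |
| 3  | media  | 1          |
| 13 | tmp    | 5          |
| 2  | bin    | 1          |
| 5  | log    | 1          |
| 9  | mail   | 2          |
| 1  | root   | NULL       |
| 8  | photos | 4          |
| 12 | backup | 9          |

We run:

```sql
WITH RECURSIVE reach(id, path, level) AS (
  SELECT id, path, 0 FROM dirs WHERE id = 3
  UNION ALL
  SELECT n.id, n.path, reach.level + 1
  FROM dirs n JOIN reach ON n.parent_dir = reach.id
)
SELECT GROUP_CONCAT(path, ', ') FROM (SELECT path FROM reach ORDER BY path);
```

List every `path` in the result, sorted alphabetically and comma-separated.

Base: id=3 (media) at level 0.
Iteration 1: rows with parent_dir in {3} -> srv (id 4, level 1).
Iteration 2: rows with parent_dir in {4} -> cache (id 7, level 2), photos (id 8, level 2).
Iteration 3: no rows with parent_dir in {7,8}; recursion stops.

cache, media, photos, srv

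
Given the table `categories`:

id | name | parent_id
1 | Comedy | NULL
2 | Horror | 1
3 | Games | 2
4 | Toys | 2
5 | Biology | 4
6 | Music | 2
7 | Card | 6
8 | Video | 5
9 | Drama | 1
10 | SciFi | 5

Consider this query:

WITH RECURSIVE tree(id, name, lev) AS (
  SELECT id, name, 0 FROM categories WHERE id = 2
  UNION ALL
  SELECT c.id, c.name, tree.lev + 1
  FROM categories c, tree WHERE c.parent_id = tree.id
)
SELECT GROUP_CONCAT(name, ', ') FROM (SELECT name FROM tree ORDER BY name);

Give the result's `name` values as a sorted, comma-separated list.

Base: id=2 (Horror) at lev 0.
Iteration 1: rows with parent_id in {2} -> Games (id 3, lev 1), Toys (id 4, lev 1), Music (id 6, lev 1).
Iteration 2: rows with parent_id in {3,4,6} -> Biology (id 5, lev 2), Card (id 7, lev 2).
Iteration 3: rows with parent_id in {5,7} -> Video (id 8, lev 3), SciFi (id 10, lev 3).
Iteration 4: no rows with parent_id in {8,10}; recursion stops.

Biology, Card, Games, Horror, Music, SciFi, Toys, Video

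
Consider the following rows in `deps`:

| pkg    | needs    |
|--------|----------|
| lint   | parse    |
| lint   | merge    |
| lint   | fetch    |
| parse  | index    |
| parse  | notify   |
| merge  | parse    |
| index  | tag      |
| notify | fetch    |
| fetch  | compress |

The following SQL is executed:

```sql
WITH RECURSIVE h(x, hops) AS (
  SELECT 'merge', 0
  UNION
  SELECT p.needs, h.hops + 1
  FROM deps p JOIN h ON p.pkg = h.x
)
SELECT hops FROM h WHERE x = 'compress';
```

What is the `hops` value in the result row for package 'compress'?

4

Base: (merge, hops=0).
Iteration 1: edges from {merge} -> (parse, hops=1).
Iteration 2: edges from {parse} -> (index, hops=2), (notify, hops=2).
Iteration 3: edges from {index,notify} -> (fetch, hops=3), (tag, hops=3).
Iteration 4: edges from {fetch,tag} -> (compress, hops=4).
Iteration 5: no outgoing edges from {compress}; recursion stops.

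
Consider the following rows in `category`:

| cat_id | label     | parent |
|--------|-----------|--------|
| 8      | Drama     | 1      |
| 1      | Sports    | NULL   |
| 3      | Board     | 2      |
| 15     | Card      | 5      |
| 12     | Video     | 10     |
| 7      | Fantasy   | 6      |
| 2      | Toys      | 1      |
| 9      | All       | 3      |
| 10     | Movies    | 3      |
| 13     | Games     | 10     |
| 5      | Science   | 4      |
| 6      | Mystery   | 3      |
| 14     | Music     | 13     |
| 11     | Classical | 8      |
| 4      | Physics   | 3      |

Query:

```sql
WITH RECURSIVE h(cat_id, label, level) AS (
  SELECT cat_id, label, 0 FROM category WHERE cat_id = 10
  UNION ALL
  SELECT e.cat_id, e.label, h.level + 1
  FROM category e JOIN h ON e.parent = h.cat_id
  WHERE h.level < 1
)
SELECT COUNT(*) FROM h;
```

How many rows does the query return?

3

Base: cat_id=10 (Movies) at level 0.
Iteration 1: rows with parent in {10} -> Video (id 12, level 1), Games (id 13, level 1).
Iteration 2: level < 1 fails for all current rows; recursion stops.
Total rows emitted: 3.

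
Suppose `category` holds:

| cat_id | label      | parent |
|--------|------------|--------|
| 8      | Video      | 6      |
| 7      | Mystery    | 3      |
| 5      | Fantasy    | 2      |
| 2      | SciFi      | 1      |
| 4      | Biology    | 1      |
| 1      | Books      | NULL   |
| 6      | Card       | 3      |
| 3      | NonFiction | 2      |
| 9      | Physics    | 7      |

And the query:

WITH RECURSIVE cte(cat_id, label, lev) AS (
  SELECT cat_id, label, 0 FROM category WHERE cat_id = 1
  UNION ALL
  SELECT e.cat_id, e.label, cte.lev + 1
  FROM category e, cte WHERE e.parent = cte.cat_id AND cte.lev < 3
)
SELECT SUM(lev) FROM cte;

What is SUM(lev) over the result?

12

Base: cat_id=1 (Books) at lev 0.
Iteration 1: rows with parent in {1} -> SciFi (id 2, lev 1), Biology (id 4, lev 1).
Iteration 2: rows with parent in {2,4} -> NonFiction (id 3, lev 2), Fantasy (id 5, lev 2).
Iteration 3: rows with parent in {3,5} -> Card (id 6, lev 3), Mystery (id 7, lev 3).
Iteration 4: lev < 3 fails for all current rows; recursion stops.
SUM(lev) = 0 + 1 + 1 + 2 + 2 + 3 + 3 = 12.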